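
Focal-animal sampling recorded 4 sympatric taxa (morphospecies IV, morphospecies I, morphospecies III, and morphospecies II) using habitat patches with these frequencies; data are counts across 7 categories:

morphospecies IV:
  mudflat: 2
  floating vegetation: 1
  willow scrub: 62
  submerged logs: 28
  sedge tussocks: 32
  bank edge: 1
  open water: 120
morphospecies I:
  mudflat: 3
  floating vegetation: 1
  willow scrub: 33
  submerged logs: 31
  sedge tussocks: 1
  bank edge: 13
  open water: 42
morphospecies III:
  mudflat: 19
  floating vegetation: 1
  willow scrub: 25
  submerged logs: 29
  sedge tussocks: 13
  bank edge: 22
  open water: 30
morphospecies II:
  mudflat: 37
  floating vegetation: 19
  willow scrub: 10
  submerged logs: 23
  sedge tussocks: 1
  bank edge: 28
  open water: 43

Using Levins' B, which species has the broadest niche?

Proportions for morphospecies IV (n=246): 2/246=0.0081, 1/246=0.0041, 62/246=0.2520, 28/246=0.1138, 32/246=0.1301, 1/246=0.0041, 120/246=0.4878
Proportions for morphospecies I (n=124): 3/124=0.0242, 1/124=0.0081, 33/124=0.2661, 31/124=0.2500, 1/124=0.0081, 13/124=0.1048, 42/124=0.3387
Proportions for morphospecies III (n=139): 19/139=0.1367, 1/139=0.0072, 25/139=0.1799, 29/139=0.2086, 13/139=0.0935, 22/139=0.1583, 30/139=0.2158
Proportions for morphospecies II (n=161): 37/161=0.2298, 19/161=0.1180, 10/161=0.0621, 23/161=0.1429, 1/161=0.0062, 28/161=0.1739, 43/161=0.2671
Σp_IVᵢ² = 0.0081² + 0.0041² + 0.2520² + 0.1138² + 0.1301² + 0.0041² + 0.4878² = 0.000066 + 0.000017 + 0.063504 + 0.012950 + 0.016926 + 0.000017 + 0.237949 = 0.331429
B_IV = 1 / 0.331429 = 3.0172
Σp_Iᵢ² = 0.0242² + 0.0081² + 0.2661² + 0.2500² + 0.0081² + 0.1048² + 0.3387² = 0.000586 + 0.000066 + 0.070809 + 0.062500 + 0.000066 + 0.010983 + 0.114718 = 0.259728
B_I = 1 / 0.259728 = 3.8502
Σp_IIIᵢ² = 0.1367² + 0.0072² + 0.1799² + 0.2086² + 0.0935² + 0.1583² + 0.2158² = 0.018687 + 0.000052 + 0.032364 + 0.043514 + 0.008742 + 0.025059 + 0.046570 = 0.174988
B_III = 1 / 0.174988 = 5.7147
Σp_IIᵢ² = 0.2298² + 0.1180² + 0.0621² + 0.1429² + 0.0062² + 0.1739² + 0.2671² = 0.052808 + 0.013924 + 0.003856 + 0.020420 + 0.000038 + 0.030241 + 0.071342 = 0.192629
B_II = 1 / 0.192629 = 5.1913
Highest B → broadest niche (most generalist): morphospecies III (B = 5.71).

morphospecies III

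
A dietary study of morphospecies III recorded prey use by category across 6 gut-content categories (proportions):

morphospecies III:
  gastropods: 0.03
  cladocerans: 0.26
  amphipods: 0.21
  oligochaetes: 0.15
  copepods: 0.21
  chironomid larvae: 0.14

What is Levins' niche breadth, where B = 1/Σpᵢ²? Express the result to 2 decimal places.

Σpᵢ² = 0.03² + 0.26² + 0.21² + 0.15² + 0.21² + 0.14² = 0.0009 + 0.0676 + 0.0441 + 0.0225 + 0.0441 + 0.0196 = 0.1988
B = 1 / 0.1988 = 5.0302

5.03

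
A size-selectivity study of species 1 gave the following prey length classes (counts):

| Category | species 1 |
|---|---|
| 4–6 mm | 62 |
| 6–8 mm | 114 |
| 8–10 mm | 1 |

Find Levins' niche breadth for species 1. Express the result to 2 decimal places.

1.86

Proportions for species 1 (n=177): 62/177=0.3503, 114/177=0.6441, 1/177=0.0056
Σpᵢ² = 0.3503² + 0.6441² + 0.0056² = 0.122710 + 0.414865 + 0.000031 = 0.537606
B = 1 / 0.537606 = 1.8601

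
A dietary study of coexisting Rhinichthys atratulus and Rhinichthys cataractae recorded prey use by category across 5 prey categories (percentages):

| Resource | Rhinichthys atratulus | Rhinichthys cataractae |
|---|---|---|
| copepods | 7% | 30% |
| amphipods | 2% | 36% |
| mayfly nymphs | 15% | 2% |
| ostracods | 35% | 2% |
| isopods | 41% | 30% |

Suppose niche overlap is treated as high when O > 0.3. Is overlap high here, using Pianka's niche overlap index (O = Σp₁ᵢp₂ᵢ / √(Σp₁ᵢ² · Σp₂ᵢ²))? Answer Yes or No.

Yes

Convert percentages to proportions (divide by 100).
Σ p₁ᵢp₂ᵢ = 0.0210 + 0.0072 + 0.0030 + 0.0070 + 0.1230 = 0.1612
Σp_1ᵢ² = 0.07² + 0.02² + 0.15² + 0.35² + 0.41² = 0.0049 + 0.0004 + 0.0225 + 0.1225 + 0.1681 = 0.3184
Σp_2ᵢ² = 0.30² + 0.36² + 0.02² + 0.02² + 0.30² = 0.0900 + 0.1296 + 0.0004 + 0.0004 + 0.0900 = 0.3104
O = 0.1612 / √(0.3184 × 0.3104) = 0.1612 / 0.31437 = 0.5128
O = 0.5128 > 0.3 → Yes.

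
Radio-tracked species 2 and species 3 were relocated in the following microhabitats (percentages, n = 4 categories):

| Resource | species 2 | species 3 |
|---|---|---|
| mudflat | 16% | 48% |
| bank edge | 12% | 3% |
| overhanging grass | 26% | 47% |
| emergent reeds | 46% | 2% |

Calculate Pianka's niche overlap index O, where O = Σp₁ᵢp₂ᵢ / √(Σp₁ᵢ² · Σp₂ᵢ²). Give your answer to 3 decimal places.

0.557

Convert percentages to proportions (divide by 100).
Σ p₁ᵢp₂ᵢ = 0.0768 + 0.0036 + 0.1222 + 0.0092 = 0.2118
Σp_1ᵢ² = 0.16² + 0.12² + 0.26² + 0.46² = 0.0256 + 0.0144 + 0.0676 + 0.2116 = 0.3192
Σp_2ᵢ² = 0.48² + 0.03² + 0.47² + 0.02² = 0.2304 + 0.0009 + 0.2209 + 0.0004 = 0.4526
O = 0.2118 / √(0.3192 × 0.4526) = 0.2118 / 0.380092 = 0.55723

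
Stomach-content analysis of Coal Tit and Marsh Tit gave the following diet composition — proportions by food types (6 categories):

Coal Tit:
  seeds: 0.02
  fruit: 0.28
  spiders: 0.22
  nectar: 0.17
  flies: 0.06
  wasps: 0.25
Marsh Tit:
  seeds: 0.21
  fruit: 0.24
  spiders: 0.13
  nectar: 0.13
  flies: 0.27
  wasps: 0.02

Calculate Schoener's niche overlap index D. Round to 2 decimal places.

Σ|p₁ᵢ − p₂ᵢ| = 0.19 + 0.04 + 0.09 + 0.04 + 0.21 + 0.23 = 0.80
D = 1 − ½ × 0.80 = 1 − 0.400 = 0.6000

0.60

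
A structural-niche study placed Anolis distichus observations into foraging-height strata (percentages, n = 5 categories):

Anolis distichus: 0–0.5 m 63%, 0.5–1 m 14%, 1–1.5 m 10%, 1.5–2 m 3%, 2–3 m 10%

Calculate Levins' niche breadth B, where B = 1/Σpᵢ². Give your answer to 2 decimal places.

2.29

Convert percentages to proportions (divide by 100).
Σpᵢ² = 0.63² + 0.14² + 0.10² + 0.03² + 0.10² = 0.3969 + 0.0196 + 0.0100 + 0.0009 + 0.0100 = 0.4374
B = 1 / 0.4374 = 2.2862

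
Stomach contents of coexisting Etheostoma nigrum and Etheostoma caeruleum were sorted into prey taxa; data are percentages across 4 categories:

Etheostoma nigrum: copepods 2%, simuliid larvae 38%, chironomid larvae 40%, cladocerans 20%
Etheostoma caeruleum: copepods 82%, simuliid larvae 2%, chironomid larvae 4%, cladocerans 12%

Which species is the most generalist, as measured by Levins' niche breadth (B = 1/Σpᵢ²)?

Convert percentages to proportions (divide by 100).
Σp_nigrᵢ² = 0.02² + 0.38² + 0.40² + 0.20² = 0.0004 + 0.1444 + 0.1600 + 0.0400 = 0.3448
B_nigr = 1 / 0.3448 = 2.9002
Σp_caerᵢ² = 0.82² + 0.02² + 0.04² + 0.12² = 0.6724 + 0.0004 + 0.0016 + 0.0144 = 0.6888
B_caer = 1 / 0.6888 = 1.4518
Highest B → broadest niche (most generalist): Etheostoma nigrum (B = 2.90).

Etheostoma nigrum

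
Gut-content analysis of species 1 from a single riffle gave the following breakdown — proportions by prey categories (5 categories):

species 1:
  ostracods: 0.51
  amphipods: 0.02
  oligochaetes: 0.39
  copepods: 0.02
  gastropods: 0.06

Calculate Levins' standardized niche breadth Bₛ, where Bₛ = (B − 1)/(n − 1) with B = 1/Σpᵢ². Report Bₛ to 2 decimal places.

Σpᵢ² = 0.51² + 0.02² + 0.39² + 0.02² + 0.06² = 0.2601 + 0.0004 + 0.1521 + 0.0004 + 0.0036 = 0.4166
B = 1 / 0.4166 = 2.4004
Bₛ = (B − 1)/(n − 1) = (2.4004 − 1)/(5 − 1) = 1.4004/4 = 0.3501

0.35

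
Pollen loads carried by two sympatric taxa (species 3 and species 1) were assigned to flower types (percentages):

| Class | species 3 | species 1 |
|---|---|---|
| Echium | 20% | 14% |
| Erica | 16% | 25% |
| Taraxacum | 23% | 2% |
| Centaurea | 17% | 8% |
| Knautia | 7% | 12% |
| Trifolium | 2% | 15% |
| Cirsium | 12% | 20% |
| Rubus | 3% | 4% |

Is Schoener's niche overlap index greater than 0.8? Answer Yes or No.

Convert percentages to proportions (divide by 100).
Σ|p₁ᵢ − p₂ᵢ| = 0.06 + 0.09 + 0.21 + 0.09 + 0.05 + 0.13 + 0.08 + 0.01 = 0.72
D = 1 − ½ × 0.72 = 1 − 0.360 = 0.6400
D = 0.6400 < 0.8 → No.

No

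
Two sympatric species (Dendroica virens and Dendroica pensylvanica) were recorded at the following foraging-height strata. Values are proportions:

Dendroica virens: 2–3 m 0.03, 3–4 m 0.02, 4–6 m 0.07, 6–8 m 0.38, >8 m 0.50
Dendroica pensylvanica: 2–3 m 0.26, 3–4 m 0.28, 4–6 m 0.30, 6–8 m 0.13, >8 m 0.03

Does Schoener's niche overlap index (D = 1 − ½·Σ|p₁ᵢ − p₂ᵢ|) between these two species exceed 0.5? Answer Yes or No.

No

Σ|p₁ᵢ − p₂ᵢ| = 0.23 + 0.26 + 0.23 + 0.25 + 0.47 = 1.44
D = 1 − ½ × 1.44 = 1 − 0.720 = 0.2800
D = 0.2800 < 0.5 → No.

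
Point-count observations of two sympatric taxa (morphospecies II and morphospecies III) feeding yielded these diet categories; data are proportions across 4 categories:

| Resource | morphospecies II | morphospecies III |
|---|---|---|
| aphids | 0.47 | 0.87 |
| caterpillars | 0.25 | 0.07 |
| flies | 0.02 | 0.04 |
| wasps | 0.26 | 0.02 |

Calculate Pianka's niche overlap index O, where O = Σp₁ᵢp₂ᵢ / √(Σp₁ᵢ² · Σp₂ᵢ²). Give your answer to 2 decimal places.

Σ p₁ᵢp₂ᵢ = 0.4089 + 0.0175 + 0.0008 + 0.0052 = 0.4324
Σp_1ᵢ² = 0.47² + 0.25² + 0.02² + 0.26² = 0.2209 + 0.0625 + 0.0004 + 0.0676 = 0.3514
Σp_2ᵢ² = 0.87² + 0.07² + 0.04² + 0.02² = 0.7569 + 0.0049 + 0.0016 + 0.0004 = 0.7638
O = 0.4324 / √(0.3514 × 0.7638) = 0.4324 / 0.51807 = 0.8346

0.83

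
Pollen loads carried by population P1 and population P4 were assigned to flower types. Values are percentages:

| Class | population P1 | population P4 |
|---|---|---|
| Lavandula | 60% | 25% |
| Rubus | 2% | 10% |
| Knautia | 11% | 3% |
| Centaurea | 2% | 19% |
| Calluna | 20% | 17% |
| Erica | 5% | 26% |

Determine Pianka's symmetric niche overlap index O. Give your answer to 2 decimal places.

0.70

Convert percentages to proportions (divide by 100).
Σ p₁ᵢp₂ᵢ = 0.1500 + 0.0020 + 0.0033 + 0.0038 + 0.0340 + 0.0130 = 0.2061
Σp_1ᵢ² = 0.60² + 0.02² + 0.11² + 0.02² + 0.20² + 0.05² = 0.3600 + 0.0004 + 0.0121 + 0.0004 + 0.0400 + 0.0025 = 0.4154
Σp_2ᵢ² = 0.25² + 0.10² + 0.03² + 0.19² + 0.17² + 0.26² = 0.0625 + 0.0100 + 0.0009 + 0.0361 + 0.0289 + 0.0676 = 0.2060
O = 0.2061 / √(0.4154 × 0.2060) = 0.2061 / 0.29253 = 0.7045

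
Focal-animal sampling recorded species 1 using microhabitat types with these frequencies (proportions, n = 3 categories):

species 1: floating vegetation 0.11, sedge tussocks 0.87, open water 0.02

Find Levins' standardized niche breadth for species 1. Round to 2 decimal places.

Σpᵢ² = 0.11² + 0.87² + 0.02² = 0.0121 + 0.7569 + 0.0004 = 0.7694
B = 1 / 0.7694 = 1.2997
Bₛ = (B − 1)/(n − 1) = (1.2997 − 1)/(3 − 1) = 0.2997/2 = 0.1499

0.15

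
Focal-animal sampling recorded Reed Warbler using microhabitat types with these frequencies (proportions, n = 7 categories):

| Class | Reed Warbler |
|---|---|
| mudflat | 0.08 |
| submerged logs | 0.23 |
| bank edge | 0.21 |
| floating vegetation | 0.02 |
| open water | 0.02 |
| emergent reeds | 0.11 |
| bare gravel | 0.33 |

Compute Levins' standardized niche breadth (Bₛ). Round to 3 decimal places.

0.573

Σpᵢ² = 0.08² + 0.23² + 0.21² + 0.02² + 0.02² + 0.11² + 0.33² = 0.0064 + 0.0529 + 0.0441 + 0.0004 + 0.0004 + 0.0121 + 0.1089 = 0.2252
B = 1 / 0.2252 = 4.44050
Bₛ = (B − 1)/(n − 1) = (4.44050 − 1)/(7 − 1) = 3.44050/6 = 0.57342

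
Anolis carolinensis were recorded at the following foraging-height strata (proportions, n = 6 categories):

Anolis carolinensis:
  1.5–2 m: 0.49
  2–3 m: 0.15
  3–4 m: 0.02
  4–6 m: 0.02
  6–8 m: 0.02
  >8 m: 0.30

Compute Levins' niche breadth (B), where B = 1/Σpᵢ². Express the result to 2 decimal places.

2.83

Σpᵢ² = 0.49² + 0.15² + 0.02² + 0.02² + 0.02² + 0.30² = 0.2401 + 0.0225 + 0.0004 + 0.0004 + 0.0004 + 0.0900 = 0.3538
B = 1 / 0.3538 = 2.8265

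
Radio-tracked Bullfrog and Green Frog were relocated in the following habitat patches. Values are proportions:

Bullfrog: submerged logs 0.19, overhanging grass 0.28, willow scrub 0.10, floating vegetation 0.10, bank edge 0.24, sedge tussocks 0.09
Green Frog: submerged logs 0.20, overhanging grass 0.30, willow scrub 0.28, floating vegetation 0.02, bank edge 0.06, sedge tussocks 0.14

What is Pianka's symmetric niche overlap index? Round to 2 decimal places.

Σ p₁ᵢp₂ᵢ = 0.0380 + 0.0840 + 0.0280 + 0.0020 + 0.0144 + 0.0126 = 0.1790
Σp_1ᵢ² = 0.19² + 0.28² + 0.10² + 0.10² + 0.24² + 0.09² = 0.0361 + 0.0784 + 0.0100 + 0.0100 + 0.0576 + 0.0081 = 0.2002
Σp_2ᵢ² = 0.20² + 0.30² + 0.28² + 0.02² + 0.06² + 0.14² = 0.0400 + 0.0900 + 0.0784 + 0.0004 + 0.0036 + 0.0196 = 0.2320
O = 0.1790 / √(0.2002 × 0.2320) = 0.1790 / 0.21551 = 0.8306

0.83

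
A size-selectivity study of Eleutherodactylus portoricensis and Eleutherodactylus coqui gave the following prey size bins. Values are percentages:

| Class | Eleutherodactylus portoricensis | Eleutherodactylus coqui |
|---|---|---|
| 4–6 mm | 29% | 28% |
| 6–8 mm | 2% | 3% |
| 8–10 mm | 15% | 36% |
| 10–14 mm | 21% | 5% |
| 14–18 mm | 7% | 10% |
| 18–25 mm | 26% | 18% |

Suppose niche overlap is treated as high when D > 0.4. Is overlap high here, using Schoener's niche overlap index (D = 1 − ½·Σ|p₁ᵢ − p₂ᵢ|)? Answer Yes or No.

Yes

Convert percentages to proportions (divide by 100).
Σ|p₁ᵢ − p₂ᵢ| = 0.01 + 0.01 + 0.21 + 0.16 + 0.03 + 0.08 = 0.50
D = 1 − ½ × 0.50 = 1 − 0.250 = 0.7500
D = 0.7500 > 0.4 → Yes.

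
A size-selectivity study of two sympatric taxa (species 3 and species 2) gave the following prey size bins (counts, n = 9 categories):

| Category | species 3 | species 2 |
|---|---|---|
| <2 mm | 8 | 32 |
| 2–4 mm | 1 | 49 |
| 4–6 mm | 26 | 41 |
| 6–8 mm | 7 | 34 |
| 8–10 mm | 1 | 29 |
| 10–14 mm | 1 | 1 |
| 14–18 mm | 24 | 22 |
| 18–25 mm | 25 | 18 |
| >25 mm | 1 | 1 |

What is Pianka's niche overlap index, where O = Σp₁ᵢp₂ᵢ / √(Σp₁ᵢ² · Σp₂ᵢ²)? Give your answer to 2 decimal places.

Proportions for species 3 (n=94): 8/94=0.0851, 1/94=0.0106, 26/94=0.2766, 7/94=0.0745, 1/94=0.0106, 1/94=0.0106, 24/94=0.2553, 25/94=0.2660, 1/94=0.0106
Proportions for species 2 (n=227): 32/227=0.1410, 49/227=0.2159, 41/227=0.1806, 34/227=0.1498, 29/227=0.1278, 1/227=0.0044, 22/227=0.0969, 18/227=0.0793, 1/227=0.0044
Σ p₁ᵢp₂ᵢ = 0.011999 + 0.002289 + 0.049954 + 0.011160 + 0.001355 + 0.000047 + 0.024739 + 0.021094 + 0.000047 = 0.122684
Σp_1ᵢ² = 0.0851² + 0.0106² + 0.2766² + 0.0745² + 0.0106² + 0.0106² + 0.2553² + 0.2660² + 0.0106² = 0.007242 + 0.000112 + 0.076508 + 0.005550 + 0.000112 + 0.000112 + 0.065178 + 0.070756 + 0.000112 = 0.225682
Σp_2ᵢ² = 0.1410² + 0.2159² + 0.1806² + 0.1498² + 0.1278² + 0.0044² + 0.0969² + 0.0793² + 0.0044² = 0.019881 + 0.046613 + 0.032616 + 0.022440 + 0.016333 + 0.000019 + 0.009390 + 0.006288 + 0.000019 = 0.153599
O = 0.122684 / √(0.225682 × 0.153599) = 0.122684 / 0.1861841 = 0.6589

0.66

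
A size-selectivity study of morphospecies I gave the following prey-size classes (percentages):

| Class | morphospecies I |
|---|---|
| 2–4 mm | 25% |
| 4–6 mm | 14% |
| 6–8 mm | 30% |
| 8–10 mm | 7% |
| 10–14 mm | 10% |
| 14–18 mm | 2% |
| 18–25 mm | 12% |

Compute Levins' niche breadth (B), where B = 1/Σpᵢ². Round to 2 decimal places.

4.96

Convert percentages to proportions (divide by 100).
Σpᵢ² = 0.25² + 0.14² + 0.30² + 0.07² + 0.10² + 0.02² + 0.12² = 0.0625 + 0.0196 + 0.0900 + 0.0049 + 0.0100 + 0.0004 + 0.0144 = 0.2018
B = 1 / 0.2018 = 4.9554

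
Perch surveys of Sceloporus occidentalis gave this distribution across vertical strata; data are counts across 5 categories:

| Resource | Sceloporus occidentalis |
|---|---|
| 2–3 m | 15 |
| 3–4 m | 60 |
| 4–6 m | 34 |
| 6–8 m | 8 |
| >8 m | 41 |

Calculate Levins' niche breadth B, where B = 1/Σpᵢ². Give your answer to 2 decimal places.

Proportions for Sceloporus occidentalis (n=158): 15/158=0.0949, 60/158=0.3797, 34/158=0.2152, 8/158=0.0506, 41/158=0.2595
Σpᵢ² = 0.0949² + 0.3797² + 0.2152² + 0.0506² + 0.2595² = 0.009006 + 0.144172 + 0.046311 + 0.002560 + 0.067340 = 0.269389
B = 1 / 0.269389 = 3.7121

3.71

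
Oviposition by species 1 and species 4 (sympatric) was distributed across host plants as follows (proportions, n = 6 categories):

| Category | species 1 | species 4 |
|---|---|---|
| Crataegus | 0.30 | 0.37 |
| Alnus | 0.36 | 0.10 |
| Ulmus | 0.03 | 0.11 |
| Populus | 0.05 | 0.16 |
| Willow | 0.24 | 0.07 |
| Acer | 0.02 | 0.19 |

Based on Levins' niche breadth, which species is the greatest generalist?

species 4

Σp_1ᵢ² = 0.30² + 0.36² + 0.03² + 0.05² + 0.24² + 0.02² = 0.0900 + 0.1296 + 0.0009 + 0.0025 + 0.0576 + 0.0004 = 0.2810
B_1 = 1 / 0.2810 = 3.5587
Σp_4ᵢ² = 0.37² + 0.10² + 0.11² + 0.16² + 0.07² + 0.19² = 0.1369 + 0.0100 + 0.0121 + 0.0256 + 0.0049 + 0.0361 = 0.2256
B_4 = 1 / 0.2256 = 4.4326
Highest B → broadest niche (most generalist): species 4 (B = 4.43).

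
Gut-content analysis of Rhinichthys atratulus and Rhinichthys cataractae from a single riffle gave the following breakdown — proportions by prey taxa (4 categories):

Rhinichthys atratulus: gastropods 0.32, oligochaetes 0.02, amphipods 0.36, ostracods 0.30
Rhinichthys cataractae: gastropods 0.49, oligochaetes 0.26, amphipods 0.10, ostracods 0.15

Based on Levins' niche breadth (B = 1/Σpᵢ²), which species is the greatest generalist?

Rhinichthys atratulus

Σp_atraᵢ² = 0.32² + 0.02² + 0.36² + 0.30² = 0.1024 + 0.0004 + 0.1296 + 0.0900 = 0.3224
B_atra = 1 / 0.3224 = 3.1017
Σp_cataᵢ² = 0.49² + 0.26² + 0.10² + 0.15² = 0.2401 + 0.0676 + 0.0100 + 0.0225 = 0.3402
B_cata = 1 / 0.3402 = 2.9394
Highest B → broadest niche (most generalist): Rhinichthys atratulus (B = 3.10).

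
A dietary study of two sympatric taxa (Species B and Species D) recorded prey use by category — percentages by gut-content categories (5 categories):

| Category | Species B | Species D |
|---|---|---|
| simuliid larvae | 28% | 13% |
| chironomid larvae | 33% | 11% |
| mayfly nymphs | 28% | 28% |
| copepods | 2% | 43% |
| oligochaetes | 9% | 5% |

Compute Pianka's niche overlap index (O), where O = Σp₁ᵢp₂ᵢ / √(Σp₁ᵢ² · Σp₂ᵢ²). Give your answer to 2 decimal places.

Convert percentages to proportions (divide by 100).
Σ p₁ᵢp₂ᵢ = 0.0364 + 0.0363 + 0.0784 + 0.0086 + 0.0045 = 0.1642
Σp_1ᵢ² = 0.28² + 0.33² + 0.28² + 0.02² + 0.09² = 0.0784 + 0.1089 + 0.0784 + 0.0004 + 0.0081 = 0.2742
Σp_2ᵢ² = 0.13² + 0.11² + 0.28² + 0.43² + 0.05² = 0.0169 + 0.0121 + 0.0784 + 0.1849 + 0.0025 = 0.2948
O = 0.1642 / √(0.2742 × 0.2948) = 0.1642 / 0.28431 = 0.5775

0.58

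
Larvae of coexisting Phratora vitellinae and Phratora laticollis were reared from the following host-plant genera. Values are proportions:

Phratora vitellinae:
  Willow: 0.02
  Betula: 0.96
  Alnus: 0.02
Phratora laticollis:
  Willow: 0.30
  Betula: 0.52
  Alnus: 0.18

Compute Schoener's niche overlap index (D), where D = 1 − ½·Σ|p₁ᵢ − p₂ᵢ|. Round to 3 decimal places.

0.560

Σ|p₁ᵢ − p₂ᵢ| = 0.28 + 0.44 + 0.16 = 0.88
D = 1 − ½ × 0.88 = 1 − 0.440 = 0.56000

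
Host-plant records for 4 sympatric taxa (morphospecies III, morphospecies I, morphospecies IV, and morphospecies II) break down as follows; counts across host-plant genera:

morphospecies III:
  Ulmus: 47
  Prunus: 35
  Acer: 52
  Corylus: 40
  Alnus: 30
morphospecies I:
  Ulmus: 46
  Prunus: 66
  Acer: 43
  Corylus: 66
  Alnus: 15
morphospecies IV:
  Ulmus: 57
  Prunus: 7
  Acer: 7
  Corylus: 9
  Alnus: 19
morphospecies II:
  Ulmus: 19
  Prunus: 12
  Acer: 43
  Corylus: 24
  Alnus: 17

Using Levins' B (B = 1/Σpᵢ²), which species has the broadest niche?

Proportions for morphospecies III (n=204): 47/204=0.2304, 35/204=0.1716, 52/204=0.2549, 40/204=0.1961, 30/204=0.1471
Proportions for morphospecies I (n=236): 46/236=0.1949, 66/236=0.2797, 43/236=0.1822, 66/236=0.2797, 15/236=0.0636
Proportions for morphospecies IV (n=99): 57/99=0.5758, 7/99=0.0707, 7/99=0.0707, 9/99=0.0909, 19/99=0.1919
Proportions for morphospecies II (n=115): 19/115=0.1652, 12/115=0.1043, 43/115=0.3739, 24/115=0.2087, 17/115=0.1478
Σp_IIIᵢ² = 0.2304² + 0.1716² + 0.2549² + 0.1961² + 0.1471² = 0.053084 + 0.029447 + 0.064974 + 0.038455 + 0.021638 = 0.207598
B_III = 1 / 0.207598 = 4.8170
Σp_Iᵢ² = 0.1949² + 0.2797² + 0.1822² + 0.2797² + 0.0636² = 0.037986 + 0.078232 + 0.033197 + 0.078232 + 0.004045 = 0.231692
B_I = 1 / 0.231692 = 4.3161
Σp_IVᵢ² = 0.5758² + 0.0707² + 0.0707² + 0.0909² + 0.1919² = 0.331546 + 0.004998 + 0.004998 + 0.008263 + 0.036826 = 0.386631
B_IV = 1 / 0.386631 = 2.5864
Σp_IIᵢ² = 0.1652² + 0.1043² + 0.3739² + 0.2087² + 0.1478² = 0.027291 + 0.010878 + 0.139801 + 0.043556 + 0.021845 = 0.243371
B_II = 1 / 0.243371 = 4.1090
Highest B → broadest niche (most generalist): morphospecies III (B = 4.82).

morphospecies III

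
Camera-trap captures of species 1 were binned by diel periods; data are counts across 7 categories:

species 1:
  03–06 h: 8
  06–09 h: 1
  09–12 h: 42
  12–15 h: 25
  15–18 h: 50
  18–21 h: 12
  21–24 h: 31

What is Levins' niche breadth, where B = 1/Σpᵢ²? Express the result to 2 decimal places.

Proportions for species 1 (n=169): 8/169=0.0473, 1/169=0.0059, 42/169=0.2485, 25/169=0.1479, 50/169=0.2959, 12/169=0.0710, 31/169=0.1834
Σpᵢ² = 0.0473² + 0.0059² + 0.2485² + 0.1479² + 0.2959² + 0.0710² + 0.1834² = 0.002237 + 0.000035 + 0.061752 + 0.021874 + 0.087557 + 0.005041 + 0.033636 = 0.212132
B = 1 / 0.212132 = 4.7140

4.71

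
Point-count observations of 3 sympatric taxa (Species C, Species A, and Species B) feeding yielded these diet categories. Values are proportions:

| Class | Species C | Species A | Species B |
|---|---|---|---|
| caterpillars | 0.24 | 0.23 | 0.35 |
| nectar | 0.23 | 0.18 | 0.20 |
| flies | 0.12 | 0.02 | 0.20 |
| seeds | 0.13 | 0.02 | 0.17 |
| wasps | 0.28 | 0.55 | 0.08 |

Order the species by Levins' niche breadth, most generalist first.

Σp_Cᵢ² = 0.24² + 0.23² + 0.12² + 0.13² + 0.28² = 0.0576 + 0.0529 + 0.0144 + 0.0169 + 0.0784 = 0.2202
B_C = 1 / 0.2202 = 4.5413
Σp_Aᵢ² = 0.23² + 0.18² + 0.02² + 0.02² + 0.55² = 0.0529 + 0.0324 + 0.0004 + 0.0004 + 0.3025 = 0.3886
B_A = 1 / 0.3886 = 2.5733
Σp_Bᵢ² = 0.35² + 0.20² + 0.20² + 0.17² + 0.08² = 0.1225 + 0.0400 + 0.0400 + 0.0289 + 0.0064 = 0.2378
B_B = 1 / 0.2378 = 4.2052
Ranking by B (broadest → narrowest): Species C (4.54) > Species B (4.21) > Species A (2.57)

Species C > Species B > Species A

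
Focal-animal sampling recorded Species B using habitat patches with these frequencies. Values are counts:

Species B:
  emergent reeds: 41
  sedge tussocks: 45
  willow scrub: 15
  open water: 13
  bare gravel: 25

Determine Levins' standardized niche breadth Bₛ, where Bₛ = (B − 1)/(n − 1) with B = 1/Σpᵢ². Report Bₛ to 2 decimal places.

Proportions for Species B (n=139): 41/139=0.2950, 45/139=0.3237, 15/139=0.1079, 13/139=0.0935, 25/139=0.1799
Σpᵢ² = 0.2950² + 0.3237² + 0.1079² + 0.0935² + 0.1799² = 0.087025 + 0.104782 + 0.011642 + 0.008742 + 0.032364 = 0.244555
B = 1 / 0.244555 = 4.0891
Bₛ = (B − 1)/(n − 1) = (4.0891 − 1)/(5 − 1) = 3.0891/4 = 0.7723

0.77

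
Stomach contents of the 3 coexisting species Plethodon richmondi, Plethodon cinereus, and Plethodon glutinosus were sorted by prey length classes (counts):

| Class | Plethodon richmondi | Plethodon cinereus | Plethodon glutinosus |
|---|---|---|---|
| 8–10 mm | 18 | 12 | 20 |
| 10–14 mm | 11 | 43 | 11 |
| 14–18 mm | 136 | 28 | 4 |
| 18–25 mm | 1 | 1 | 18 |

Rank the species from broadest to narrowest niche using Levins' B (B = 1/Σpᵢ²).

Proportions for Plethodon richmondi (n=166): 18/166=0.1084, 11/166=0.0663, 136/166=0.8193, 1/166=0.0060
Proportions for Plethodon cinereus (n=84): 12/84=0.1429, 43/84=0.5119, 28/84=0.3333, 1/84=0.0119
Proportions for Plethodon glutinosus (n=53): 20/53=0.3774, 11/53=0.2075, 4/53=0.0755, 18/53=0.3396
Σp_richᵢ² = 0.1084² + 0.0663² + 0.8193² + 0.0060² = 0.011751 + 0.004396 + 0.671252 + 0.000036 = 0.687435
B_rich = 1 / 0.687435 = 1.4547
Σp_cineᵢ² = 0.1429² + 0.5119² + 0.3333² + 0.0119² = 0.020420 + 0.262042 + 0.111089 + 0.000142 = 0.393693
B_cine = 1 / 0.393693 = 2.5401
Σp_glutᵢ² = 0.3774² + 0.2075² + 0.0755² + 0.3396² = 0.142431 + 0.043056 + 0.005700 + 0.115328 = 0.306515
B_glut = 1 / 0.306515 = 3.2625
Ranking by B (broadest → narrowest): Plethodon glutinosus (3.26) > Plethodon cinereus (2.54) > Plethodon richmondi (1.45)

Plethodon glutinosus > Plethodon cinereus > Plethodon richmondi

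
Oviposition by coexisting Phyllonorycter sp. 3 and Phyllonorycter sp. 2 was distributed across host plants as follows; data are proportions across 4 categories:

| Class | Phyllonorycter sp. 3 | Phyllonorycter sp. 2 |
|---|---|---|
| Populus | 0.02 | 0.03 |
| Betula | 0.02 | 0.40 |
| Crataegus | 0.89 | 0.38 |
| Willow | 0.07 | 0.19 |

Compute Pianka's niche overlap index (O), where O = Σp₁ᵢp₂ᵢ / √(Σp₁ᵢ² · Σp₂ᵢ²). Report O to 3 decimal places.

0.690

Σ p₁ᵢp₂ᵢ = 0.0006 + 0.0080 + 0.3382 + 0.0133 = 0.3601
Σp_1ᵢ² = 0.02² + 0.02² + 0.89² + 0.07² = 0.0004 + 0.0004 + 0.7921 + 0.0049 = 0.7978
Σp_2ᵢ² = 0.03² + 0.40² + 0.38² + 0.19² = 0.0009 + 0.1600 + 0.1444 + 0.0361 = 0.3414
O = 0.3601 / √(0.7978 × 0.3414) = 0.3601 / 0.521890 = 0.68999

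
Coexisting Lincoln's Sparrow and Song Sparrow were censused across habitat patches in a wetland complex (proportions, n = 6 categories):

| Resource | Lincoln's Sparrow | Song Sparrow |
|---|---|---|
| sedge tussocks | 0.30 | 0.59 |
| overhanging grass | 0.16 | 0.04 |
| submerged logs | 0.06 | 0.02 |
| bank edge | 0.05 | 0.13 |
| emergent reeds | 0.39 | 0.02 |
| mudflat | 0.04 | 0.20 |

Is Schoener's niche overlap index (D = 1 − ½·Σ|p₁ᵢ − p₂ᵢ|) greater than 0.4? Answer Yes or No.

Yes

Σ|p₁ᵢ − p₂ᵢ| = 0.29 + 0.12 + 0.04 + 0.08 + 0.37 + 0.16 = 1.06
D = 1 − ½ × 1.06 = 1 − 0.530 = 0.4700
D = 0.4700 > 0.4 → Yes.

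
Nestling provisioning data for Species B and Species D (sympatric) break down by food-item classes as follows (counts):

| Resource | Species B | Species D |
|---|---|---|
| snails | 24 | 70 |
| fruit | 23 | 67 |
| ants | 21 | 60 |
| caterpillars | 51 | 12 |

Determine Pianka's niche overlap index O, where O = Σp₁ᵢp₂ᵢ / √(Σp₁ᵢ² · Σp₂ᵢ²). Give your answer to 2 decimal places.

Proportions for Species B (n=119): 24/119=0.2017, 23/119=0.1933, 21/119=0.1765, 51/119=0.4286
Proportions for Species D (n=209): 70/209=0.3349, 67/209=0.3206, 60/209=0.2871, 12/209=0.0574
Σ p₁ᵢp₂ᵢ = 0.067549 + 0.061972 + 0.050673 + 0.024602 = 0.204796
Σp_1ᵢ² = 0.2017² + 0.1933² + 0.1765² + 0.4286² = 0.040683 + 0.037365 + 0.031152 + 0.183698 = 0.292898
Σp_2ᵢ² = 0.3349² + 0.3206² + 0.2871² + 0.0574² = 0.112158 + 0.102784 + 0.082426 + 0.003295 = 0.300663
O = 0.204796 / √(0.292898 × 0.300663) = 0.204796 / 0.2967551 = 0.6901

0.69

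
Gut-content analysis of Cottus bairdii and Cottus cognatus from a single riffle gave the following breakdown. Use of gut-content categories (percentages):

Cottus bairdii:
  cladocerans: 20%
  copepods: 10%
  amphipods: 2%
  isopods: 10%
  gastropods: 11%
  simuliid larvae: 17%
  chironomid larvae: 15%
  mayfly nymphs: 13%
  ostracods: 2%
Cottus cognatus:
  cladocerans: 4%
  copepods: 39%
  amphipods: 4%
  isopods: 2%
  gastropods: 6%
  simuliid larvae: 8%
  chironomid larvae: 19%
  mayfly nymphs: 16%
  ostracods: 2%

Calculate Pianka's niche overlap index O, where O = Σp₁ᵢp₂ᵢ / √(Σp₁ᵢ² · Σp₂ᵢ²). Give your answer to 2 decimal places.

0.67

Convert percentages to proportions (divide by 100).
Σ p₁ᵢp₂ᵢ = 0.0080 + 0.0390 + 0.0008 + 0.0020 + 0.0066 + 0.0136 + 0.0285 + 0.0208 + 0.0004 = 0.1197
Σp_1ᵢ² = 0.20² + 0.10² + 0.02² + 0.10² + 0.11² + 0.17² + 0.15² + 0.13² + 0.02² = 0.0400 + 0.0100 + 0.0004 + 0.0100 + 0.0121 + 0.0289 + 0.0225 + 0.0169 + 0.0004 = 0.1412
Σp_2ᵢ² = 0.04² + 0.39² + 0.04² + 0.02² + 0.06² + 0.08² + 0.19² + 0.16² + 0.02² = 0.0016 + 0.1521 + 0.0016 + 0.0004 + 0.0036 + 0.0064 + 0.0361 + 0.0256 + 0.0004 = 0.2278
O = 0.1197 / √(0.1412 × 0.2278) = 0.1197 / 0.17935 = 0.6674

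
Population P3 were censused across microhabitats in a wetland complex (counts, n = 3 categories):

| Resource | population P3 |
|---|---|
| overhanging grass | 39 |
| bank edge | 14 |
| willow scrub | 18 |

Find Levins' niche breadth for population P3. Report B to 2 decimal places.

Proportions for population P3 (n=71): 39/71=0.5493, 14/71=0.1972, 18/71=0.2535
Σpᵢ² = 0.5493² + 0.1972² + 0.2535² = 0.301730 + 0.038888 + 0.064262 = 0.404880
B = 1 / 0.404880 = 2.4699

2.47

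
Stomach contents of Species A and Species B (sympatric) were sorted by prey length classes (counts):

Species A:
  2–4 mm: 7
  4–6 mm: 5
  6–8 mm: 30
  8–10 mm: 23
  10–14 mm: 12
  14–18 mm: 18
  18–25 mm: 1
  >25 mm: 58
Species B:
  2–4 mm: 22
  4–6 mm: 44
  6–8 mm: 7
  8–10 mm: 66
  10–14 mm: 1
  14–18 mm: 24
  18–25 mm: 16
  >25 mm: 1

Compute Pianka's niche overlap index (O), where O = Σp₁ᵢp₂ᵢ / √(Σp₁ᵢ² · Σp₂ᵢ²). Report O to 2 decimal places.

0.41

Proportions for Species A (n=154): 7/154=0.0455, 5/154=0.0325, 30/154=0.1948, 23/154=0.1494, 12/154=0.0779, 18/154=0.1169, 1/154=0.0065, 58/154=0.3766
Proportions for Species B (n=181): 22/181=0.1215, 44/181=0.2431, 7/181=0.0387, 66/181=0.3646, 1/181=0.0055, 24/181=0.1326, 16/181=0.0884, 1/181=0.0055
Σ p₁ᵢp₂ᵢ = 0.005528 + 0.007901 + 0.007539 + 0.054471 + 0.000428 + 0.015501 + 0.000575 + 0.002071 = 0.094014
Σp_1ᵢ² = 0.0455² + 0.0325² + 0.1948² + 0.1494² + 0.0779² + 0.1169² + 0.0065² + 0.3766² = 0.002070 + 0.001056 + 0.037947 + 0.022320 + 0.006068 + 0.013666 + 0.000042 + 0.141828 = 0.224997
Σp_2ᵢ² = 0.1215² + 0.2431² + 0.0387² + 0.3646² + 0.0055² + 0.1326² + 0.0884² + 0.0055² = 0.014762 + 0.059098 + 0.001498 + 0.132933 + 0.000030 + 0.017583 + 0.007815 + 0.000030 = 0.233749
O = 0.094014 / √(0.224997 × 0.233749) = 0.094014 / 0.2293313 = 0.4099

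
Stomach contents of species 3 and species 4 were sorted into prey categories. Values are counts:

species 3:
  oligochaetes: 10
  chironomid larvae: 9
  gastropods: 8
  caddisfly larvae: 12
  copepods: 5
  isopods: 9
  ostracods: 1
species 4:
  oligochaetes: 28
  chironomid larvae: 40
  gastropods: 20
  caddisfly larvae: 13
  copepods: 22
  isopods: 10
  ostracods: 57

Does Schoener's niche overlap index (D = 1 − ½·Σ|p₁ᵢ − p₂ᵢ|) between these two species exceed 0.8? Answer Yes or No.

Proportions for species 3 (n=54): 10/54=0.1852, 9/54=0.1667, 8/54=0.1481, 12/54=0.2222, 5/54=0.0926, 9/54=0.1667, 1/54=0.0185
Proportions for species 4 (n=190): 28/190=0.1474, 40/190=0.2105, 20/190=0.1053, 13/190=0.0684, 22/190=0.1158, 10/190=0.0526, 57/190=0.3000
Σ|p₁ᵢ − p₂ᵢ| = 0.0378 + 0.0438 + 0.0428 + 0.1538 + 0.0232 + 0.1141 + 0.2815 = 0.6970
D = 1 − ½ × 0.6970 = 1 − 0.34850 = 0.65150
D = 0.65150 < 0.8 → No.

No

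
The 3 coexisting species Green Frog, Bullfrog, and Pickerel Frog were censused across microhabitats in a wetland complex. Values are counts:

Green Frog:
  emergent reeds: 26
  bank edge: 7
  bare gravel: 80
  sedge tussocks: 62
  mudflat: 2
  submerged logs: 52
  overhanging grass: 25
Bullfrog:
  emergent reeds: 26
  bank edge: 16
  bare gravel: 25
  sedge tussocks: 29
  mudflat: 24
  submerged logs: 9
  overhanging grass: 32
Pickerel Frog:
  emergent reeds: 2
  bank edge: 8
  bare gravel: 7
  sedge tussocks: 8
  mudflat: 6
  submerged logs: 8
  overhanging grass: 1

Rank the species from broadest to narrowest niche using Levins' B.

Proportions for Green Frog (n=254): 26/254=0.1024, 7/254=0.0276, 80/254=0.3150, 62/254=0.2441, 2/254=0.0079, 52/254=0.2047, 25/254=0.0984
Proportions for Bullfrog (n=161): 26/161=0.1615, 16/161=0.0994, 25/161=0.1553, 29/161=0.1801, 24/161=0.1491, 9/161=0.0559, 32/161=0.1988
Proportions for Pickerel Frog (n=40): 2/40=0.0500, 8/40=0.2000, 7/40=0.1750, 8/40=0.2000, 6/40=0.1500, 8/40=0.2000, 1/40=0.0250
Σp_Greeᵢ² = 0.1024² + 0.0276² + 0.3150² + 0.2441² + 0.0079² + 0.2047² + 0.0984² = 0.010486 + 0.000762 + 0.099225 + 0.059585 + 0.000062 + 0.041902 + 0.009683 = 0.221705
B_Gree = 1 / 0.221705 = 4.5105
Σp_Bullᵢ² = 0.1615² + 0.0994² + 0.1553² + 0.1801² + 0.1491² + 0.0559² + 0.1988² = 0.026082 + 0.009880 + 0.024118 + 0.032436 + 0.022231 + 0.003125 + 0.039521 = 0.157393
B_Bull = 1 / 0.157393 = 6.3535
Σp_Pickᵢ² = 0.0500² + 0.2000² + 0.1750² + 0.2000² + 0.1500² + 0.2000² + 0.0250² = 0.002500 + 0.040000 + 0.030625 + 0.040000 + 0.022500 + 0.040000 + 0.000625 = 0.176250
B_Pick = 1 / 0.176250 = 5.6738
Ranking by B (broadest → narrowest): Bullfrog (6.35) > Pickerel Frog (5.67) > Green Frog (4.51)

Bullfrog > Pickerel Frog > Green Frog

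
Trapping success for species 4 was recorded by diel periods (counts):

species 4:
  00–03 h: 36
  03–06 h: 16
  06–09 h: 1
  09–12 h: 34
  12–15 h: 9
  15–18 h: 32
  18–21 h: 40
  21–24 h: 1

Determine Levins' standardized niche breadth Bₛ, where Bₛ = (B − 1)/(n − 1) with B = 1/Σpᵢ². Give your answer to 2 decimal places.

0.61

Proportions for species 4 (n=169): 36/169=0.2130, 16/169=0.0947, 1/169=0.0059, 34/169=0.2012, 9/169=0.0533, 32/169=0.1893, 40/169=0.2367, 1/169=0.0059
Σpᵢ² = 0.2130² + 0.0947² + 0.0059² + 0.2012² + 0.0533² + 0.1893² + 0.2367² + 0.0059² = 0.045369 + 0.008968 + 0.000035 + 0.040481 + 0.002841 + 0.035834 + 0.056027 + 0.000035 = 0.189590
B = 1 / 0.189590 = 5.2745
Bₛ = (B − 1)/(n − 1) = (5.2745 − 1)/(8 − 1) = 4.2745/7 = 0.6106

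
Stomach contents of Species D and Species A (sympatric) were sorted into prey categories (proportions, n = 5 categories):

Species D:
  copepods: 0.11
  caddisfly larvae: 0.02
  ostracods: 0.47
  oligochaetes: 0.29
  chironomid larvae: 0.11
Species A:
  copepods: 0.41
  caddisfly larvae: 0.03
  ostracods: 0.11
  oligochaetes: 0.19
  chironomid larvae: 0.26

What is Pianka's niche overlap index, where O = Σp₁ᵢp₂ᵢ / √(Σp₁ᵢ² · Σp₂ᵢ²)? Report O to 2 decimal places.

0.59

Σ p₁ᵢp₂ᵢ = 0.0451 + 0.0006 + 0.0517 + 0.0551 + 0.0286 = 0.1811
Σp_1ᵢ² = 0.11² + 0.02² + 0.47² + 0.29² + 0.11² = 0.0121 + 0.0004 + 0.2209 + 0.0841 + 0.0121 = 0.3296
Σp_2ᵢ² = 0.41² + 0.03² + 0.11² + 0.19² + 0.26² = 0.1681 + 0.0009 + 0.0121 + 0.0361 + 0.0676 = 0.2848
O = 0.1811 / √(0.3296 × 0.2848) = 0.1811 / 0.30638 = 0.5911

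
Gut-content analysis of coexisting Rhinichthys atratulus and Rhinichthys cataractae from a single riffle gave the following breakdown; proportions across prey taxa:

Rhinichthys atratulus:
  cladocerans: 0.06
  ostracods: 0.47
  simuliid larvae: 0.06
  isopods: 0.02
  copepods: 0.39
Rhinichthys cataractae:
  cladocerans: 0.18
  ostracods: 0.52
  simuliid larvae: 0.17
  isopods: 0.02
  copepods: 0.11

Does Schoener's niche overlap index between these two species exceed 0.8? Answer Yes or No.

Σ|p₁ᵢ − p₂ᵢ| = 0.12 + 0.05 + 0.11 + 0.00 + 0.28 = 0.56
D = 1 − ½ × 0.56 = 1 − 0.280 = 0.7200
D = 0.7200 < 0.8 → No.

No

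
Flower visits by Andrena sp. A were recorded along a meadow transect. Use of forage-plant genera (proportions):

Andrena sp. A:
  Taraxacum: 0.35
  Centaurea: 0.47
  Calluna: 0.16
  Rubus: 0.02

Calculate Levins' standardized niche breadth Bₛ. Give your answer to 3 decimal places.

0.569

Σpᵢ² = 0.35² + 0.47² + 0.16² + 0.02² = 0.1225 + 0.2209 + 0.0256 + 0.0004 = 0.3694
B = 1 / 0.3694 = 2.70709
Bₛ = (B − 1)/(n − 1) = (2.70709 − 1)/(4 − 1) = 1.70709/3 = 0.56903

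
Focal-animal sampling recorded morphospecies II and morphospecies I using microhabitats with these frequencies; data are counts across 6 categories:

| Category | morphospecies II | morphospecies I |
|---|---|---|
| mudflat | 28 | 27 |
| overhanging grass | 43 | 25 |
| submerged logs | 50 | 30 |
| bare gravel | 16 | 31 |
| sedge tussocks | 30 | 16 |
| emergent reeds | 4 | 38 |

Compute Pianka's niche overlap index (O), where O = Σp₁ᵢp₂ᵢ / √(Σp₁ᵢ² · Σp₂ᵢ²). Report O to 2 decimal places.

0.80

Proportions for morphospecies II (n=171): 28/171=0.1637, 43/171=0.2515, 50/171=0.2924, 16/171=0.0936, 30/171=0.1754, 4/171=0.0234
Proportions for morphospecies I (n=167): 27/167=0.1617, 25/167=0.1497, 30/167=0.1796, 31/167=0.1856, 16/167=0.0958, 38/167=0.2275
Σ p₁ᵢp₂ᵢ = 0.026470 + 0.037650 + 0.052515 + 0.017372 + 0.016803 + 0.005324 = 0.156134
Σp_1ᵢ² = 0.1637² + 0.2515² + 0.2924² + 0.0936² + 0.1754² + 0.0234² = 0.026798 + 0.063252 + 0.085498 + 0.008761 + 0.030765 + 0.000548 = 0.215622
Σp_2ᵢ² = 0.1617² + 0.1497² + 0.1796² + 0.1856² + 0.0958² + 0.2275² = 0.026147 + 0.022410 + 0.032256 + 0.034447 + 0.009178 + 0.051756 = 0.176194
O = 0.156134 / √(0.215622 × 0.176194) = 0.156134 / 0.1949136 = 0.8010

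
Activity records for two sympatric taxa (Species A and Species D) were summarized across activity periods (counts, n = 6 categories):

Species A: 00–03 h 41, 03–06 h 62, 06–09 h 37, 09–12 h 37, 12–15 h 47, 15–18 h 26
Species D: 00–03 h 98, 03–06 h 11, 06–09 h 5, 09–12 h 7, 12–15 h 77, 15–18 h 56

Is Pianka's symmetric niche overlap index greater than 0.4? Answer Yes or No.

Proportions for Species A (n=250): 41/250=0.1640, 62/250=0.2480, 37/250=0.1480, 37/250=0.1480, 47/250=0.1880, 26/250=0.1040
Proportions for Species D (n=254): 98/254=0.3858, 11/254=0.0433, 5/254=0.0197, 7/254=0.0276, 77/254=0.3031, 56/254=0.2205
Σ p₁ᵢp₂ᵢ = 0.063271 + 0.010738 + 0.002916 + 0.004085 + 0.056983 + 0.022932 = 0.160925
Σp_1ᵢ² = 0.1640² + 0.2480² + 0.1480² + 0.1480² + 0.1880² + 0.1040² = 0.026896 + 0.061504 + 0.021904 + 0.021904 + 0.035344 + 0.010816 = 0.178368
Σp_2ᵢ² = 0.3858² + 0.0433² + 0.0197² + 0.0276² + 0.3031² + 0.2205² = 0.148842 + 0.001875 + 0.000388 + 0.000762 + 0.091870 + 0.048620 = 0.292357
O = 0.160925 / √(0.178368 × 0.292357) = 0.160925 / 0.2283575 = 0.7047
O = 0.7047 > 0.4 → Yes.

Yes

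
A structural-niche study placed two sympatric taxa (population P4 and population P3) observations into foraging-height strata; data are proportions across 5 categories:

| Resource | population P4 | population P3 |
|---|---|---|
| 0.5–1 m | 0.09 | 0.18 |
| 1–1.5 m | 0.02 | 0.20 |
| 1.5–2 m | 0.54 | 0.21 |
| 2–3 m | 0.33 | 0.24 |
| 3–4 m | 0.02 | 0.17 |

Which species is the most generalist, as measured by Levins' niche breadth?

population P3

Σp_P4ᵢ² = 0.09² + 0.02² + 0.54² + 0.33² + 0.02² = 0.0081 + 0.0004 + 0.2916 + 0.1089 + 0.0004 = 0.4094
B_P4 = 1 / 0.4094 = 2.4426
Σp_P3ᵢ² = 0.18² + 0.20² + 0.21² + 0.24² + 0.17² = 0.0324 + 0.0400 + 0.0441 + 0.0576 + 0.0289 = 0.2030
B_P3 = 1 / 0.2030 = 4.9261
Highest B → broadest niche (most generalist): population P3 (B = 4.93).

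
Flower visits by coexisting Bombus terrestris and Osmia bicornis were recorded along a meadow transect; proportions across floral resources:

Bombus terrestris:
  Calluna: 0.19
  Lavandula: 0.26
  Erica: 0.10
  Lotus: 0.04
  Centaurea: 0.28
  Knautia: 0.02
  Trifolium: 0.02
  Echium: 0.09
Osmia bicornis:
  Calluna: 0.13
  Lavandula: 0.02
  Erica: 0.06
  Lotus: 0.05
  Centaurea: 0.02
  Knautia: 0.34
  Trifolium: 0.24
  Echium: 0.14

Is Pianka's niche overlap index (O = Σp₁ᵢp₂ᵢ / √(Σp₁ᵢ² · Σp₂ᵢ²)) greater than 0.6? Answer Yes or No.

Σ p₁ᵢp₂ᵢ = 0.0247 + 0.0052 + 0.0060 + 0.0020 + 0.0056 + 0.0068 + 0.0048 + 0.0126 = 0.0677
Σp_1ᵢ² = 0.19² + 0.26² + 0.10² + 0.04² + 0.28² + 0.02² + 0.02² + 0.09² = 0.0361 + 0.0676 + 0.0100 + 0.0016 + 0.0784 + 0.0004 + 0.0004 + 0.0081 = 0.2026
Σp_2ᵢ² = 0.13² + 0.02² + 0.06² + 0.05² + 0.02² + 0.34² + 0.24² + 0.14² = 0.0169 + 0.0004 + 0.0036 + 0.0025 + 0.0004 + 0.1156 + 0.0576 + 0.0196 = 0.2166
O = 0.0677 / √(0.2026 × 0.2166) = 0.0677 / 0.20948 = 0.3232
O = 0.3232 < 0.6 → No.

No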